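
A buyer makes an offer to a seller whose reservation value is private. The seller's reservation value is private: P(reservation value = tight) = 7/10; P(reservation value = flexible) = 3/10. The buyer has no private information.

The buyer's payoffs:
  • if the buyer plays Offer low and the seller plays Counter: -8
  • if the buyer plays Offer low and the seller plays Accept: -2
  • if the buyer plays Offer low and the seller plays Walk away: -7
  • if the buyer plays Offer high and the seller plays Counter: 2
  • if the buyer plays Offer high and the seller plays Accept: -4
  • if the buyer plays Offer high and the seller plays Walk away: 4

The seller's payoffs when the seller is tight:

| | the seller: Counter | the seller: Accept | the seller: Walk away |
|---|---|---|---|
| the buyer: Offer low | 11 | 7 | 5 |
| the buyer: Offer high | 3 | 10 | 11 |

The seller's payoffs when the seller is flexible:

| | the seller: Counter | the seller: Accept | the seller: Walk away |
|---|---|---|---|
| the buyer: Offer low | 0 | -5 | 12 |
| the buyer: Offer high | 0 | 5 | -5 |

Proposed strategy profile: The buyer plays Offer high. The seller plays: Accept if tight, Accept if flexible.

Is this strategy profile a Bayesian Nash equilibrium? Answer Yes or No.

A profile is a BNE iff every type of every player is best-responding given beliefs about the other side.
The buyer plays Offer high: E[Offer high] = 7/10·(-4) + 3/10·(-4) = -4; E[Offer low] = -2. Not best-responding. ✗
The seller (reservation value tight), facing Offer high: Counter gives 3, Accept gives 10, Walk away gives 11. Proposed Accept is not best — profitable deviation exists. ✗
The seller (reservation value flexible), facing Offer high: Counter gives 0, Accept gives 5, Walk away gives -5. Proposed Accept is best. ✓

No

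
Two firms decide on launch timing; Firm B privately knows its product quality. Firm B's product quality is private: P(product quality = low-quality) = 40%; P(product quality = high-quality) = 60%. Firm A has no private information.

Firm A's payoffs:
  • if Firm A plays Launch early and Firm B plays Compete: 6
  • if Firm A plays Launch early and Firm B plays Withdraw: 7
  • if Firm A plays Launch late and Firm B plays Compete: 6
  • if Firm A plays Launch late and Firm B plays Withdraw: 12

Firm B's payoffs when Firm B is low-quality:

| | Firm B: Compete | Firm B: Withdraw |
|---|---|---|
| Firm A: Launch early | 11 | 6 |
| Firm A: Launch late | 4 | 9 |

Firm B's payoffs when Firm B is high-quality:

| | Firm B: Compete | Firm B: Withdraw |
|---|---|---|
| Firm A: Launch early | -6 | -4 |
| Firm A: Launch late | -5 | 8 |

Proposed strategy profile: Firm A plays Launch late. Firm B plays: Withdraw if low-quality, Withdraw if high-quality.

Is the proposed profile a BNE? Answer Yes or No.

Yes

Firm A plays Launch late: E[Launch late] = 0.4·(12) + 0.6·(12) = 12; E[Launch early] = 7. Best-responding. ✓
Firm B (product quality low-quality), facing Launch late: Compete gives 4, Withdraw gives 9. Proposed Withdraw is best. ✓
Firm B (product quality high-quality), facing Launch late: Compete gives -5, Withdraw gives 8. Proposed Withdraw is best. ✓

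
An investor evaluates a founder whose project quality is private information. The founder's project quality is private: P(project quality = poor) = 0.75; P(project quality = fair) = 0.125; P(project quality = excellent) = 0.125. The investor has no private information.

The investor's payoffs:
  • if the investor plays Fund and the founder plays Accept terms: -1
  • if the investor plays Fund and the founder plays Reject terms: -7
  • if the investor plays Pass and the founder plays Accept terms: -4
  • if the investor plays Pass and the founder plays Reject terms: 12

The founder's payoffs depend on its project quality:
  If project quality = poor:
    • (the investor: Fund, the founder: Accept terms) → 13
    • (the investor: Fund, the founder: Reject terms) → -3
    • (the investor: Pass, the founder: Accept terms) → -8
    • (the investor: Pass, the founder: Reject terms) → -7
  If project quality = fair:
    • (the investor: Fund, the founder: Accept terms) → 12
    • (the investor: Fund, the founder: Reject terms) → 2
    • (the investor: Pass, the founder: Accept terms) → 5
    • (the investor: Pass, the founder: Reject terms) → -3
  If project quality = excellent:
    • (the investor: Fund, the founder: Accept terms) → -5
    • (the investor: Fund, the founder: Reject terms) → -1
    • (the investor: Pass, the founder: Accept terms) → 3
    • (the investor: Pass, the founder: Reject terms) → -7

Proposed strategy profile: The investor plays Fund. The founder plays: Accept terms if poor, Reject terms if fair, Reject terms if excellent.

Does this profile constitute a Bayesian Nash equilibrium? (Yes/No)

No

The investor plays Fund: E[Fund] = 0.75·(-1) + 0.125·(-7) + 0.125·(-7) = -2.5; E[Pass] = 0. Not best-responding. ✗
The founder (project quality poor), facing Fund: Accept terms gives 13, Reject terms gives -3. Proposed Accept terms is best. ✓
The founder (project quality fair), facing Fund: Accept terms gives 12, Reject terms gives 2. Proposed Reject terms is not best — profitable deviation exists. ✗
The founder (project quality excellent), facing Fund: Accept terms gives -5, Reject terms gives -1. Proposed Reject terms is best. ✓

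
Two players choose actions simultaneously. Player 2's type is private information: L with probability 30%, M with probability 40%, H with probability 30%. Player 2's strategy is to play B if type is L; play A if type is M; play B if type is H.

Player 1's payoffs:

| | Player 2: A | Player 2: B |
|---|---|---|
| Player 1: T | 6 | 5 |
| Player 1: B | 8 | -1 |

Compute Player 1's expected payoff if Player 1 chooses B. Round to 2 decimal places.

2.60

E[B] = 0.3·(-1) + 0.4·8 + 0.3·(-1) = (-0.3) + 3.2 + (-0.3) = 2.6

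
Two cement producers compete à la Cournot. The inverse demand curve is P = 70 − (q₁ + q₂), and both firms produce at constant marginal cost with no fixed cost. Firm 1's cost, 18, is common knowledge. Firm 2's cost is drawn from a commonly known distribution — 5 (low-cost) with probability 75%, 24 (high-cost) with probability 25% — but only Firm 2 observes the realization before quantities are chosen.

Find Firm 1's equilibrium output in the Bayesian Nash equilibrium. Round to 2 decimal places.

Each type of Firm 2 best-responds to q₁; Firm 1 best-responds to the expected q₂ over Firm 2's types.
Firm 2 with cost c maximizes (70 − (q₁+q₂) − c)·q₂, giving q₂(c) = (70 − c − q₁)/2.
E[c₂] = 0.75·5 + 0.25·24 = 9.75
Firm 1's FOC against E[q₂] yields q₁ = (70 − 2·18 + E[c₂])/3 = (70 − 36 + 9.75)/3 = 14.5833.

14.58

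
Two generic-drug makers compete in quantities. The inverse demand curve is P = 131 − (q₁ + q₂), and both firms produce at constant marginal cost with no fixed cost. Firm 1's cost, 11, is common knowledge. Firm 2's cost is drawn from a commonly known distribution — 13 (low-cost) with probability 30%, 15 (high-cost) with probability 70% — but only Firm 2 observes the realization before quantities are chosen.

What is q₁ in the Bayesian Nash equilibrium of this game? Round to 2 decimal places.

41.13

Type-c best response for Firm 2: q₂(c) = (131 − c)/2 − q₁/2.
Firm 1 maximizes expected profit; its first-order condition is 131 − 2q₁ − E[q₂] − 11 = 0.
Substituting E[q₂] and solving: E[c₂] = 14.4, so q₁ = (131 − 2·11 + 14.4)/3 = 41.1333.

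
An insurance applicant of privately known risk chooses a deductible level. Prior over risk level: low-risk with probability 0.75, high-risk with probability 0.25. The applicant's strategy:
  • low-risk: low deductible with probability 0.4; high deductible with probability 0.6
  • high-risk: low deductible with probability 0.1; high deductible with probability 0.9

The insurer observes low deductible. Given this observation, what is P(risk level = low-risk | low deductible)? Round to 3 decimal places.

Apply Bayes' rule using the sender's strategy as the likelihood.
P(low deductible) = 0.75·0.4 + 0.25·0.1 = 0.325
P(low-risk | low deductible) = (0.75·0.4) / 0.325 = 0.3 / 0.325 = 0.923077

0.923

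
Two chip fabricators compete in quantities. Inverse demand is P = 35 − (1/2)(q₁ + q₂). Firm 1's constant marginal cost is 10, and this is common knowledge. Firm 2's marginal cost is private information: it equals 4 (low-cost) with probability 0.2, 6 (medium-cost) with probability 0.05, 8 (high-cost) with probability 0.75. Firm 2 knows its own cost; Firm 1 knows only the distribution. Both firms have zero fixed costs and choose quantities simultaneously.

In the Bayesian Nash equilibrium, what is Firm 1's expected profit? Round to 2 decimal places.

Type-c best response for Firm 2: q₂(c) = (35 − c) − q₁/2.
Firm 1 maximizes expected profit; its first-order condition is 35 − q₁ − (1/2)E[q₂] − 10 = 0.
Substituting E[q₂] and solving: E[c₂] = 7.1, so q₁ = (35 − 2·10 + 7.1)/(3/2) = 14.7333.
E[P] = 35 − (1/2)·(q₁ + E[q₂]) = 17.3667; Firm 1's expected profit = (E[P] − 10)·q₁ = (17.3667 − 10)·14.7333 = 108.536.

108.54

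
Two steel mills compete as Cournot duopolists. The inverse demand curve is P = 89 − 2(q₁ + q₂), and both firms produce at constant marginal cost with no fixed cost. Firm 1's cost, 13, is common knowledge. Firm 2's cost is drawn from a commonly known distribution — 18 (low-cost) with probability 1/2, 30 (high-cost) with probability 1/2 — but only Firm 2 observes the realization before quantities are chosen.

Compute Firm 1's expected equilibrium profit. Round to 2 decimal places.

Type-c best response for Firm 2: q₂(c) = (89 − c)/4 − q₁/2.
Firm 1 maximizes expected profit; its first-order condition is 89 − 4q₁ − 2E[q₂] − 13 = 0.
Substituting E[q₂] and solving: E[c₂] = 24, so q₁ = (89 − 2·13 + 24)/6 = 14.5.
E[P] = 89 − 2·(q₁ + E[q₂]) = 42; Firm 1's expected profit = (E[P] − 13)·q₁ = (42 − 13)·14.5 = 420.5.

420.50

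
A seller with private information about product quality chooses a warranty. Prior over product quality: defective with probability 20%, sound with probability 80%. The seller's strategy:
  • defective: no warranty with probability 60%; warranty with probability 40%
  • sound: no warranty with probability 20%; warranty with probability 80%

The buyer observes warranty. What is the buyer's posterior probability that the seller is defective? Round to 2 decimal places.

Apply Bayes' rule using the sender's strategy as the likelihood.
P(warranty) = 0.2·0.4 + 0.8·0.8 = 0.72
P(defective | warranty) = (0.2·0.4) / 0.72 = 0.08 / 0.72 = 0.111111

0.11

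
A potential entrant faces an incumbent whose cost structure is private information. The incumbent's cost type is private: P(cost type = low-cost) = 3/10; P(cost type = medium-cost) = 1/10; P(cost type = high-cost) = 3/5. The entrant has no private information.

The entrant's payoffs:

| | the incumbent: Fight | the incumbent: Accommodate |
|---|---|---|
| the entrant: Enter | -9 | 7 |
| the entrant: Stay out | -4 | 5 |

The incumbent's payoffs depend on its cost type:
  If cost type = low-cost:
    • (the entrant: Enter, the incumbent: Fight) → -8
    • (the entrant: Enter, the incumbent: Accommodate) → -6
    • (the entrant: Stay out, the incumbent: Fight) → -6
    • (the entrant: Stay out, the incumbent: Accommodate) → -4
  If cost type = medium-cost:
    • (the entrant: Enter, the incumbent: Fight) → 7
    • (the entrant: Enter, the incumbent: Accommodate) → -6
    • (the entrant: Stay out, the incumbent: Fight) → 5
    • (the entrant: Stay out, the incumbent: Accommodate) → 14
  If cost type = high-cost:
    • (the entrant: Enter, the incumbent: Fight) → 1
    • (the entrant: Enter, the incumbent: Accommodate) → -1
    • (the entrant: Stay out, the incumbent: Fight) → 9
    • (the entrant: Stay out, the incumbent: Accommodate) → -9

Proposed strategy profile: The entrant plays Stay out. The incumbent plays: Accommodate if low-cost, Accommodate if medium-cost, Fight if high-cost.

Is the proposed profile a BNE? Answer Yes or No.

Yes

The entrant plays Stay out: E[Stay out] = 3/10·(5) + 1/10·(5) + 3/5·(-4) = -2/5; E[Enter] = -13/5. Best-responding. ✓
The incumbent (cost type low-cost), facing Stay out: Fight gives -6, Accommodate gives -4. Proposed Accommodate is best. ✓
The incumbent (cost type medium-cost), facing Stay out: Fight gives 5, Accommodate gives 14. Proposed Accommodate is best. ✓
The incumbent (cost type high-cost), facing Stay out: Fight gives 9, Accommodate gives -9. Proposed Fight is best. ✓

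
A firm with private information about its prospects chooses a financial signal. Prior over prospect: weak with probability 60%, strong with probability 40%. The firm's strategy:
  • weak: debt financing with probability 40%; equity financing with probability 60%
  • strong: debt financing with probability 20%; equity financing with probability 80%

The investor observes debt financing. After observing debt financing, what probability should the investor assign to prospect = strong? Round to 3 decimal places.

P(debt financing) = 0.6·0.4 + 0.4·0.2 = 0.32
P(strong | debt financing) = (0.4·0.2) / 0.32 = 0.08 / 0.32 = 0.25

0.250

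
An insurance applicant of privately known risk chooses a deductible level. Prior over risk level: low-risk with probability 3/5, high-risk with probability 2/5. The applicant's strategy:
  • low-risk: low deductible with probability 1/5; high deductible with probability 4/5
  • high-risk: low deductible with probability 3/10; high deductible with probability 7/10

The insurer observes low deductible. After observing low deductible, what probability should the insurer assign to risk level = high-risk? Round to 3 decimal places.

0.500

P(low deductible) = (3/5)·(1/5) + (2/5)·(3/10) = 6/25
P(high-risk | low deductible) = ((2/5)·(3/10)) / (6/25) = (3/25) / (6/25) = 1/2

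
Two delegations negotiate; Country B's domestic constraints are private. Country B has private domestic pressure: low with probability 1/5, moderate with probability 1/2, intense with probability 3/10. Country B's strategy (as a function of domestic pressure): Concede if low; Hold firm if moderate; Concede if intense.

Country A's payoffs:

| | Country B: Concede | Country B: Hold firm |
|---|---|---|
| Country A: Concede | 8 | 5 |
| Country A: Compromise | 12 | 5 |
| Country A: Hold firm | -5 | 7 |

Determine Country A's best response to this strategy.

Compromise

E[Concede] = 1/5·(8) + 1/2·(5) + 3/10·(8) = 13/2
E[Compromise] = 1/5·(12) + 1/2·(5) + 3/10·(12) = 17/2
E[Hold firm] = 1/5·(-5) + 1/2·(7) + 3/10·(-5) = 1
Best response: Compromise (17/2 is the largest).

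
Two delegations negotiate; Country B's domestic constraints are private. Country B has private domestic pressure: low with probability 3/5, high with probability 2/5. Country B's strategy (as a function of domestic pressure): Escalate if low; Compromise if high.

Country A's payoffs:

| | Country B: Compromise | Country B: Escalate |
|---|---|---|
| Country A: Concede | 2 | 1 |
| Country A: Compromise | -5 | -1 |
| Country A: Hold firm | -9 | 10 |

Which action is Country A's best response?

E[Concede] = 3/5·(1) + 2/5·(2) = 7/5
E[Compromise] = 3/5·(-1) + 2/5·(-5) = -13/5
E[Hold firm] = 3/5·(10) + 2/5·(-9) = 12/5
Best response: Hold firm (12/5 is the largest).

Hold firm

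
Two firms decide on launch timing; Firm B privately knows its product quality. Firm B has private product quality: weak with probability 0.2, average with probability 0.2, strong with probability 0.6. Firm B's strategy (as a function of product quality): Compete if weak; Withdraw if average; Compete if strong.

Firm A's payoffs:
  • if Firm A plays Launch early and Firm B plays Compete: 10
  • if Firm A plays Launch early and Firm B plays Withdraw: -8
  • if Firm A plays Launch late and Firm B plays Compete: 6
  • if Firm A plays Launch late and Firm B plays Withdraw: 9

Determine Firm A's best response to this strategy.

E[Launch early] = 0.2·(10) + 0.2·(-8) + 0.6·(10) = 6.4
E[Launch late] = 0.2·(6) + 0.2·(9) + 0.6·(6) = 6.6
Best response: Launch late (6.6 is the largest).

Launch late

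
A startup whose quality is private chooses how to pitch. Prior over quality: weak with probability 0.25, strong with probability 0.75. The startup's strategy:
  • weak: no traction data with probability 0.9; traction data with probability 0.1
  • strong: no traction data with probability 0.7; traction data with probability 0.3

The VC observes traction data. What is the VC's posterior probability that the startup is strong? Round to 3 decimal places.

0.900

P(traction data) = 0.25·0.1 + 0.75·0.3 = 0.25
P(strong | traction data) = (0.75·0.3) / 0.25 = 0.225 / 0.25 = 0.9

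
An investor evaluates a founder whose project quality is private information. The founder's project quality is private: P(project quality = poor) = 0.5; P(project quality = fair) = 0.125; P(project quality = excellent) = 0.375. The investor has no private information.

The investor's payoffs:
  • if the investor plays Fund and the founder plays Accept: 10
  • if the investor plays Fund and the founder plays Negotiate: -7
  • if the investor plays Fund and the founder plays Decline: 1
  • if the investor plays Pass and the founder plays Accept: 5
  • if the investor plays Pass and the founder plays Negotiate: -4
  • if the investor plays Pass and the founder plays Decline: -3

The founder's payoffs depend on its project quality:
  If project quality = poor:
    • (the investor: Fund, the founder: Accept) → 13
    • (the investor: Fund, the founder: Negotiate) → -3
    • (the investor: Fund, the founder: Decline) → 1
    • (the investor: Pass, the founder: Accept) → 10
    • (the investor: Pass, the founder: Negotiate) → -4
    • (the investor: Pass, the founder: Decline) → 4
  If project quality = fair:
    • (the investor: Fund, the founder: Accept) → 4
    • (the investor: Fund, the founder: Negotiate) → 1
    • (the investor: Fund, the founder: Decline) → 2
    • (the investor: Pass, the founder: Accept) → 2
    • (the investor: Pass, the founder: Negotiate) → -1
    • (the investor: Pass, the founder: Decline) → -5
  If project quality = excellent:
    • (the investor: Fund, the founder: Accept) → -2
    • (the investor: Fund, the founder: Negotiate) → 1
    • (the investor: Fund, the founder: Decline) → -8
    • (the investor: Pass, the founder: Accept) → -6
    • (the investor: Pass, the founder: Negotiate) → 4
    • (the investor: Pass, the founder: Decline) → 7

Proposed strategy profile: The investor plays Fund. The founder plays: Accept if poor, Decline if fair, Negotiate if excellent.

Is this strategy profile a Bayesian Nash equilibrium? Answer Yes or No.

No

The investor plays Fund: E[Fund] = 0.5·(10) + 0.125·(1) + 0.375·(-7) = 2.5; E[Pass] = 0.625. Best-responding. ✓
The founder (project quality poor), facing Fund: Accept gives 13, Negotiate gives -3, Decline gives 1. Proposed Accept is best. ✓
The founder (project quality fair), facing Fund: Accept gives 4, Negotiate gives 1, Decline gives 2. Proposed Decline is not best — profitable deviation exists. ✗
The founder (project quality excellent), facing Fund: Accept gives -2, Negotiate gives 1, Decline gives -8. Proposed Negotiate is best. ✓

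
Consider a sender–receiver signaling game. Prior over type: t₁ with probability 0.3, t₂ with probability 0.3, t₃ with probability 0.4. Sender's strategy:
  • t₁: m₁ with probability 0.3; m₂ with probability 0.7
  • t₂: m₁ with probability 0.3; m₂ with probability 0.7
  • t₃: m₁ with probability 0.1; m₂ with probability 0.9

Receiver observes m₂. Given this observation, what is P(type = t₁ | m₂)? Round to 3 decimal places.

0.269

P(m₂) = 0.3·0.7 + 0.3·0.7 + 0.4·0.9 = 0.78
P(t₁ | m₂) = (0.3·0.7) / 0.78 = 0.21 / 0.78 = 0.269231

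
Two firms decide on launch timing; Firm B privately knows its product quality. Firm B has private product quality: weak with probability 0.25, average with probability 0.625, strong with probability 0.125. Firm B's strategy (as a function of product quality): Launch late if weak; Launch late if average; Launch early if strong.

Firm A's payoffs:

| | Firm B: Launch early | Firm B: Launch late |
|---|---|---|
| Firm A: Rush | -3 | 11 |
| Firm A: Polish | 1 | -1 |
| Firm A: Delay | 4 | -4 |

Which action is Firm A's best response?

Compute Firm A's expected payoff for each action, taking the expectation over Firm B's type.
E[Rush] = 0.25·(11) + 0.625·(11) + 0.125·(-3) = 9.25
E[Polish] = 0.25·(-1) + 0.625·(-1) + 0.125·(1) = -0.75
E[Delay] = 0.25·(-4) + 0.625·(-4) + 0.125·(4) = -3
Best response: Rush (9.25 is the largest).

Rush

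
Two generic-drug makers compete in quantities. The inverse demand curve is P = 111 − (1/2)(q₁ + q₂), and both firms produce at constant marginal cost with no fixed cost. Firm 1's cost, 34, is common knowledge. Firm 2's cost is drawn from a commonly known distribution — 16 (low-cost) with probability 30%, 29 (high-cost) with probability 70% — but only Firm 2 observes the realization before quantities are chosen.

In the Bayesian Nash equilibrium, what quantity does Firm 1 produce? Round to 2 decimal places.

Each type of Firm 2 best-responds to q₁; Firm 1 best-responds to the expected q₂ over Firm 2's types.
Firm 2 with cost c maximizes (111 − (1/2)(q₁+q₂) − c)·q₂, giving q₂(c) = (111 − c − (1/2)q₁).
E[c₂] = 0.3·16 + 0.7·29 = 25.1
Firm 1's FOC against E[q₂] yields q₁ = (111 − 2·34 + E[c₂])/(3/2) = (111 − 68 + 25.1)/(3/2) = 45.4.

45.40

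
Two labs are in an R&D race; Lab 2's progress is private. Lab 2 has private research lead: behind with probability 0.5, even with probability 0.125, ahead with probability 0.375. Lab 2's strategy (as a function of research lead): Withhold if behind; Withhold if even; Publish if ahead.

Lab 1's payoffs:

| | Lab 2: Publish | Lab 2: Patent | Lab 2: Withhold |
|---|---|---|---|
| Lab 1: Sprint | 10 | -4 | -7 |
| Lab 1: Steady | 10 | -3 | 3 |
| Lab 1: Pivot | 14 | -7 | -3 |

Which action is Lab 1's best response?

E[Sprint] = 0.5·(-7) + 0.125·(-7) + 0.375·(10) = -0.625
E[Steady] = 0.5·(3) + 0.125·(3) + 0.375·(10) = 5.625
E[Pivot] = 0.5·(-3) + 0.125·(-3) + 0.375·(14) = 3.375
Best response: Steady (5.625 is the largest).

Steady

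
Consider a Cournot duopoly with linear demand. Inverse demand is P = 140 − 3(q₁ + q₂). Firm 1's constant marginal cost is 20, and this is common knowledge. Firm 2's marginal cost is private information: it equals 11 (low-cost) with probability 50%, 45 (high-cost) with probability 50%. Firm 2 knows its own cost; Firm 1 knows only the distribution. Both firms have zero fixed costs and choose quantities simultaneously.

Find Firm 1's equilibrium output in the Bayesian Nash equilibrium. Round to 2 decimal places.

Type-c best response for Firm 2: q₂(c) = (140 − c)/6 − q₁/2.
Firm 1 maximizes expected profit; its first-order condition is 140 − 6q₁ − 3E[q₂] − 20 = 0.
Substituting E[q₂] and solving: E[c₂] = 28, so q₁ = (140 − 2·20 + 28)/9 = 14.2222.

14.22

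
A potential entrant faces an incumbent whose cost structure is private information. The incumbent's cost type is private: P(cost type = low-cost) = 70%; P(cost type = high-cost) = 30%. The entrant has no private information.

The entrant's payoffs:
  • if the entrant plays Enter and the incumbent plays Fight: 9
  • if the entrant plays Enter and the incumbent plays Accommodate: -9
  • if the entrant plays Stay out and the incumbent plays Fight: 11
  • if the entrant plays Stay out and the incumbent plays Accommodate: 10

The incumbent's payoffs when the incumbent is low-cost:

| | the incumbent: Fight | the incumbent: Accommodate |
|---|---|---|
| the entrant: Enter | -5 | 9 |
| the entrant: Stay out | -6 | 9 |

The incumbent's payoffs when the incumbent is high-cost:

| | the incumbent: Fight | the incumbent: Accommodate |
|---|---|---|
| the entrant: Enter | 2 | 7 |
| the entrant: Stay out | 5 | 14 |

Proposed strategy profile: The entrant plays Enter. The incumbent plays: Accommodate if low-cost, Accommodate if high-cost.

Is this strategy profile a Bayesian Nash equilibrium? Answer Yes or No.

No

A profile is a BNE iff every type of every player is best-responding given beliefs about the other side.
The entrant plays Enter: E[Enter] = 0.7·(-9) + 0.3·(-9) = -9; E[Stay out] = 10. Not best-responding. ✗
The incumbent (cost type low-cost), facing Enter: Fight gives -5, Accommodate gives 9. Proposed Accommodate is best. ✓
The incumbent (cost type high-cost), facing Enter: Fight gives 2, Accommodate gives 7. Proposed Accommodate is best. ✓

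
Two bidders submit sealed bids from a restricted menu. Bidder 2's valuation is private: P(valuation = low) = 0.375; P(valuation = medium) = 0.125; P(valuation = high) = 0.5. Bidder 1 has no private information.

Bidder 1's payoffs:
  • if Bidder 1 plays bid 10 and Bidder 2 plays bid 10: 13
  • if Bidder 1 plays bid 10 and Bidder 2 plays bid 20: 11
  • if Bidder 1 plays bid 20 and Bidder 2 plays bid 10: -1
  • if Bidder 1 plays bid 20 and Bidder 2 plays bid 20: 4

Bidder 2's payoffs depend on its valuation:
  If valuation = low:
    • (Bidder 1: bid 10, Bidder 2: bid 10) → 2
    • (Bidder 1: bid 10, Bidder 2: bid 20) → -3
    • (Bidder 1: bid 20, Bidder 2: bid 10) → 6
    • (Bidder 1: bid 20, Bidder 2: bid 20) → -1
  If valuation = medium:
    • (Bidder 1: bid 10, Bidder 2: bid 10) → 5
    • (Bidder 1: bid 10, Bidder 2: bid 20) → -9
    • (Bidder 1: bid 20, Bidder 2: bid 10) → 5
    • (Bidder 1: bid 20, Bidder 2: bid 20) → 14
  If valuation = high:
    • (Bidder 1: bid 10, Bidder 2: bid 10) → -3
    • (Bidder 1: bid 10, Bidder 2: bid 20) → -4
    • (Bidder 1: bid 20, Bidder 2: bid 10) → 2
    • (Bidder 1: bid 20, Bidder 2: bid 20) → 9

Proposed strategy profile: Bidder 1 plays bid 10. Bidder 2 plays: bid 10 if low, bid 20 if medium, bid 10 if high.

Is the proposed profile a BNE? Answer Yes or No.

Bidder 1 plays bid 10: E[bid 10] = 0.375·(13) + 0.125·(11) + 0.5·(13) = 12.75; E[bid 20] = -0.375. Best-responding. ✓
Bidder 2 (valuation low), facing bid 10: bid 10 gives 2, bid 20 gives -3. Proposed bid 10 is best. ✓
Bidder 2 (valuation medium), facing bid 10: bid 10 gives 5, bid 20 gives -9. Proposed bid 20 is not best — profitable deviation exists. ✗
Bidder 2 (valuation high), facing bid 10: bid 10 gives -3, bid 20 gives -4. Proposed bid 10 is best. ✓

No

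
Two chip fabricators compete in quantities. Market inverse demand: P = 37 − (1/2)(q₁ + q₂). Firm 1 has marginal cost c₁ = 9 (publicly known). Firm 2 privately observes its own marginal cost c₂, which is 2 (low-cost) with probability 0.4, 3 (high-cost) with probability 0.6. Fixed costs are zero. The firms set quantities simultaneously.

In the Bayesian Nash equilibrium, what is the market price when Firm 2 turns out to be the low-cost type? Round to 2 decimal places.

Type-c best response for Firm 2: q₂(c) = (37 − c) − q₁/2.
Firm 1 maximizes expected profit; its first-order condition is 37 − q₁ − (1/2)E[q₂] − 9 = 0.
Substituting E[q₂] and solving: E[c₂] = 2.6, so q₁ = (37 − 2·9 + 2.6)/(3/2) = 14.4.
q₂(low-cost) = 27.8, so P = 37 − (1/2)·(14.4 + 27.8) = 15.9.

15.90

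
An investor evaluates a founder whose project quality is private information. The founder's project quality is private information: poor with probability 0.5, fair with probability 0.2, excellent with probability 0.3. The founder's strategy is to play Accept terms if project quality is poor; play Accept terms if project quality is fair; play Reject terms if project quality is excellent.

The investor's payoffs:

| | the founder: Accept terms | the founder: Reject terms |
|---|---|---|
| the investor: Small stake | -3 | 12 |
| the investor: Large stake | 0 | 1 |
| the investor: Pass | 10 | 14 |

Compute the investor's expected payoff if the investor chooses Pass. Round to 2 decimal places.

E[Pass] = 0.5·10 + 0.2·10 + 0.3·14 = 5 + 2 + 4.2 = 11.2

11.20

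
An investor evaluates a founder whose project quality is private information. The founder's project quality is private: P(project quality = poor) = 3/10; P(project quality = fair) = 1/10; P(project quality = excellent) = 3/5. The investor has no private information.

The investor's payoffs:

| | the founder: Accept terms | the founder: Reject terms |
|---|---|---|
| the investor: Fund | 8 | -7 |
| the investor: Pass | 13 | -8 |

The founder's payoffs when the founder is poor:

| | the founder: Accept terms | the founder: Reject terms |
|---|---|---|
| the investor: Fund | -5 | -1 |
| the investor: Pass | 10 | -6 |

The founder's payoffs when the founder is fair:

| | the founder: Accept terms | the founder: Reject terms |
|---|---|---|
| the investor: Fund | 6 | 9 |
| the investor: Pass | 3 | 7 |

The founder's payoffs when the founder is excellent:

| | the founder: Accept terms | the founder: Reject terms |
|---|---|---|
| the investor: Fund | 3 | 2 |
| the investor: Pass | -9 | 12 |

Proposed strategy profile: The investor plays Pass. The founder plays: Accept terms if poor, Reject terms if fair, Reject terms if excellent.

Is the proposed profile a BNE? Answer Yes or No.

Yes

The investor plays Pass: E[Pass] = 3/10·(13) + 1/10·(-8) + 3/5·(-8) = -17/10; E[Fund] = -5/2. Best-responding. ✓
The founder (project quality poor), facing Pass: Accept terms gives 10, Reject terms gives -6. Proposed Accept terms is best. ✓
The founder (project quality fair), facing Pass: Accept terms gives 3, Reject terms gives 7. Proposed Reject terms is best. ✓
The founder (project quality excellent), facing Pass: Accept terms gives -9, Reject terms gives 12. Proposed Reject terms is best. ✓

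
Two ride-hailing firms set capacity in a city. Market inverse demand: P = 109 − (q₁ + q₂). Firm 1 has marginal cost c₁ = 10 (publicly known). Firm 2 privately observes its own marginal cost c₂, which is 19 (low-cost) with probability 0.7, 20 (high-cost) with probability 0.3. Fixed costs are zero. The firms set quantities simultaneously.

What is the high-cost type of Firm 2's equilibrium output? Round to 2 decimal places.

26.45

Each type of Firm 2 best-responds to q₁; Firm 1 best-responds to the expected q₂ over Firm 2's types.
Firm 2 with cost c maximizes (109 − (q₁+q₂) − c)·q₂, giving q₂(c) = (109 − c − q₁)/2.
E[c₂] = 0.7·19 + 0.3·20 = 19.3
Firm 1's FOC against E[q₂] yields q₁ = (109 − 2·10 + E[c₂])/3 = (109 − 20 + 19.3)/3 = 36.1.
q₂(high-cost) = (109 − 20 − 36.1)/2 = 26.45.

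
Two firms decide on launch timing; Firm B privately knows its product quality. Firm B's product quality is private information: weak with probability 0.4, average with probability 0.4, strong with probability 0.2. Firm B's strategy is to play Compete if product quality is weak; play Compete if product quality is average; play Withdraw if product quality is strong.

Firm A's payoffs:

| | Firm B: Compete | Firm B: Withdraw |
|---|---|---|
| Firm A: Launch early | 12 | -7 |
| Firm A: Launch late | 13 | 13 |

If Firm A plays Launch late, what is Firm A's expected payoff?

E[Launch late] = 0.4·13 + 0.4·13 + 0.2·13 = 5.2 + 5.2 + 2.6 = 13

13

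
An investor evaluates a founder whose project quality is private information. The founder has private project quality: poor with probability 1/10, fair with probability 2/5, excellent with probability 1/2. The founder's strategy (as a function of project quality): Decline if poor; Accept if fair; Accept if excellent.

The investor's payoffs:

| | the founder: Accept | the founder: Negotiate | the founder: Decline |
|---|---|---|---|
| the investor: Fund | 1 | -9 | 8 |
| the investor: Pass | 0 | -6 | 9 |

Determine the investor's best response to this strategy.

E[Fund] = 1/10·(8) + 2/5·(1) + 1/2·(1) = 17/10
E[Pass] = 1/10·(9) + 2/5·(0) + 1/2·(0) = 9/10
Best response: Fund (17/10 is the largest).

Fund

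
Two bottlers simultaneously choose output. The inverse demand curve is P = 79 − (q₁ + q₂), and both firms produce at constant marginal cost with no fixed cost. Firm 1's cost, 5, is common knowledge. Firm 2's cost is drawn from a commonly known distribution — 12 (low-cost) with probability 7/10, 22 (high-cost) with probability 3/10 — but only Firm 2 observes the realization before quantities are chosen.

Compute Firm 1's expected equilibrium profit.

Firm 2 with cost c maximizes (79 − (q₁+q₂) − c)·q₂, giving q₂(c) = (79 − c − q₁)/2.
E[c₂] = 7/10·12 + 3/10·22 = 15
Firm 1's FOC against E[q₂] yields q₁ = (79 − 2·5 + E[c₂])/3 = (79 − 10 + 15)/3 = 28.
E[P] = 79 − (q₁ + E[q₂]) = 33; Firm 1's expected profit = (E[P] − 5)·q₁ = (33 − 5)·28 = 784.

784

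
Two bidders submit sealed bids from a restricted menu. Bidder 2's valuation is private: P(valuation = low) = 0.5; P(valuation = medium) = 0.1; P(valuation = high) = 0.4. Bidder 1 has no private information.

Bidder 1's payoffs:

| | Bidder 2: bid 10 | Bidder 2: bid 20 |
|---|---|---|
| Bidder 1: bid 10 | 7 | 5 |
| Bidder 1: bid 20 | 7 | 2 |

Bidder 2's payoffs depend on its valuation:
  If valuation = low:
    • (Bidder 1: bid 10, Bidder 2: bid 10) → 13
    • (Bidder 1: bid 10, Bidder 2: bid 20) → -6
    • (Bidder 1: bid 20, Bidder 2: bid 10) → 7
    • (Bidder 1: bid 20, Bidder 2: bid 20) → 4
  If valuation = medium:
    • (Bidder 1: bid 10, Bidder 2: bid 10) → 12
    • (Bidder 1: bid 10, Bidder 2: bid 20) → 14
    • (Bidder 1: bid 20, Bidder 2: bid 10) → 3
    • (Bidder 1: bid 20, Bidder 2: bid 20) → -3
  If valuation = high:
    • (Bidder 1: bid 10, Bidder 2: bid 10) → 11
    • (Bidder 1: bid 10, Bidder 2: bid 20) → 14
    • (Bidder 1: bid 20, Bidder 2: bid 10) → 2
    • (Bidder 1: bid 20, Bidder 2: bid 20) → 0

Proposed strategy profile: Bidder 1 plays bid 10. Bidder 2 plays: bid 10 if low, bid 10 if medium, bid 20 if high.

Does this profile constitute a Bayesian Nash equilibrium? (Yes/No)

Bidder 1 plays bid 10: E[bid 10] = 0.5·(7) + 0.1·(7) + 0.4·(5) = 6.2; E[bid 20] = 5. Best-responding. ✓
Bidder 2 (valuation low), facing bid 10: bid 10 gives 13, bid 20 gives -6. Proposed bid 10 is best. ✓
Bidder 2 (valuation medium), facing bid 10: bid 10 gives 12, bid 20 gives 14. Proposed bid 10 is not best — profitable deviation exists. ✗
Bidder 2 (valuation high), facing bid 10: bid 10 gives 11, bid 20 gives 14. Proposed bid 20 is best. ✓

No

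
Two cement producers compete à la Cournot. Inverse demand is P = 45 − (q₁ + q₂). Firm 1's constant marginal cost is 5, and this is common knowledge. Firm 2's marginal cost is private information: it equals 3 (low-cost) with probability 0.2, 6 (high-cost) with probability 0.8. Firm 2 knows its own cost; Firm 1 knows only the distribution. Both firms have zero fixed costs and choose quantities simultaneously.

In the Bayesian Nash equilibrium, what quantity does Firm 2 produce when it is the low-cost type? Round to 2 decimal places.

14.27

Type-c best response for Firm 2: q₂(c) = (45 − c)/2 − q₁/2.
Firm 1 maximizes expected profit; its first-order condition is 45 − 2q₁ − E[q₂] − 5 = 0.
Substituting E[q₂] and solving: E[c₂] = 5.4, so q₁ = (45 − 2·5 + 5.4)/3 = 13.4667.
q₂(low-cost) = (45 − 3 − 13.4667)/2 = 14.2667.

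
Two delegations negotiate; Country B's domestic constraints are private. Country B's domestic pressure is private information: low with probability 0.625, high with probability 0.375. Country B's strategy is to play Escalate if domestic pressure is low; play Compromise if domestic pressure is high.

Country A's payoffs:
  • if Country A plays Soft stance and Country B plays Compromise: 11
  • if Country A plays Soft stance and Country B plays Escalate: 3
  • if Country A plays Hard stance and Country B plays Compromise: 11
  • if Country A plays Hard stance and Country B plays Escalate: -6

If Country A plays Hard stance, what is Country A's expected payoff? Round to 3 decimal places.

0.375

E[Hard stance] = 0.625·(-6) + 0.375·11 = (-3.75) + 4.125 = 0.375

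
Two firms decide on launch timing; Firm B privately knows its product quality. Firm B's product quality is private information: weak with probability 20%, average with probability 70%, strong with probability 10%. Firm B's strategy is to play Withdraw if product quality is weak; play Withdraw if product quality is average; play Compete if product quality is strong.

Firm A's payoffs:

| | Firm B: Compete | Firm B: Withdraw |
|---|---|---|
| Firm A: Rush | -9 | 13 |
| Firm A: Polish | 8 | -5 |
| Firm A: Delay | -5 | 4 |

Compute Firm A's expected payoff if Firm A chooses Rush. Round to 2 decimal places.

Take the expectation over Firm B's product quality, weighting each type's action by its prior probability.
E[Rush] = 0.2·13 + 0.7·13 + 0.1·(-9) = 2.6 + 9.1 + (-0.9) = 10.8

10.80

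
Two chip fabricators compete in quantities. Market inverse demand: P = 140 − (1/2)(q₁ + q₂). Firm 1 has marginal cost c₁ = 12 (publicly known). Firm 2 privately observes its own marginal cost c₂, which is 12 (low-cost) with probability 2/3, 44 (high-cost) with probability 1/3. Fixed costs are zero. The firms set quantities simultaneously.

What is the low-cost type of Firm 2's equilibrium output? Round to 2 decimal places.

Firm 2 with cost c maximizes (140 − (1/2)(q₁+q₂) − c)·q₂, giving q₂(c) = (140 − c − (1/2)q₁).
E[c₂] = 2/3·12 + 1/3·44 = 22.6667
Firm 1's FOC against E[q₂] yields q₁ = (140 − 2·12 + E[c₂])/(3/2) = (140 − 24 + 22.6667)/(3/2) = 92.4444.
q₂(low-cost) = (140 − 12 − (1/2)·92.4444) = 81.7778.

81.78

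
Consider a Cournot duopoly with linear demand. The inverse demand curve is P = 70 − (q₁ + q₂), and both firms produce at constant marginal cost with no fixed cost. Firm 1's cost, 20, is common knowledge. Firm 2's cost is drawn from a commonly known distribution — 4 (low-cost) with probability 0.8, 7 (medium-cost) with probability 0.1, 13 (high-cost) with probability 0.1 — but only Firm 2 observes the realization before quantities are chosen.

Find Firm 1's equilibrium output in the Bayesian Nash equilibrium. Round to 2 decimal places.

Firm 2 with cost c maximizes (70 − (q₁+q₂) − c)·q₂, giving q₂(c) = (70 − c − q₁)/2.
E[c₂] = 0.8·4 + 0.1·7 + 0.1·13 = 5.2
Firm 1's FOC against E[q₂] yields q₁ = (70 − 2·20 + E[c₂])/3 = (70 − 40 + 5.2)/3 = 11.7333.

11.73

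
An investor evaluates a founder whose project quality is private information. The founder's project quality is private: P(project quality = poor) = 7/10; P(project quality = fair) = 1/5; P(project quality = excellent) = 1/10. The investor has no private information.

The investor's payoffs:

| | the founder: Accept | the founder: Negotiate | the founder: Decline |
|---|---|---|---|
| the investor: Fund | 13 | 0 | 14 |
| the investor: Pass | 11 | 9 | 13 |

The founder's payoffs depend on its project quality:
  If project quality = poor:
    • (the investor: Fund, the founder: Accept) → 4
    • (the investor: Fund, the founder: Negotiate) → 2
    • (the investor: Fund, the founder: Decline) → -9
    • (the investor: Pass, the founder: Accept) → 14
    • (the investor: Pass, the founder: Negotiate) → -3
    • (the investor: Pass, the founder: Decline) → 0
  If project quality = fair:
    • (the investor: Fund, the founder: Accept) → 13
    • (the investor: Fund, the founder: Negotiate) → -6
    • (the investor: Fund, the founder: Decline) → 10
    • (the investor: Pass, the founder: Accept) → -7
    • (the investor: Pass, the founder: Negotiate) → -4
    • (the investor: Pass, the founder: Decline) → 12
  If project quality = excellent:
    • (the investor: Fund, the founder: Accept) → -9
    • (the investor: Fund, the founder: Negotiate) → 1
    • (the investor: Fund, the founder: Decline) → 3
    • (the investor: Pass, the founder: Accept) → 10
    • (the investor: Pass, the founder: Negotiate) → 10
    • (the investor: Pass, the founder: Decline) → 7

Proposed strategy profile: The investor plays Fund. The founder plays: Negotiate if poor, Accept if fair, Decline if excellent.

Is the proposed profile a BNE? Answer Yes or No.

No

The investor plays Fund: E[Fund] = 7/10·(0) + 1/5·(13) + 1/10·(14) = 4; E[Pass] = 49/5. Not best-responding. ✗
The founder (project quality poor), facing Fund: Accept gives 4, Negotiate gives 2, Decline gives -9. Proposed Negotiate is not best — profitable deviation exists. ✗
The founder (project quality fair), facing Fund: Accept gives 13, Negotiate gives -6, Decline gives 10. Proposed Accept is best. ✓
The founder (project quality excellent), facing Fund: Accept gives -9, Negotiate gives 1, Decline gives 3. Proposed Decline is best. ✓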